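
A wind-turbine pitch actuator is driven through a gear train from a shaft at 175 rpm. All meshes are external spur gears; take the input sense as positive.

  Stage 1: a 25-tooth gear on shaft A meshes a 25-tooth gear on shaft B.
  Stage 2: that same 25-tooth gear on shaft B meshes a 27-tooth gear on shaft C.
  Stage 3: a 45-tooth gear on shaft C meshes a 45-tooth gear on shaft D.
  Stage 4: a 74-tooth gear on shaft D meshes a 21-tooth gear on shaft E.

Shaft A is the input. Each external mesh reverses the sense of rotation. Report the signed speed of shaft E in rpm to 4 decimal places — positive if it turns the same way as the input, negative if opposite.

+570.9877 rpm (same as input, |ω| = 570.9877 rpm)

Stage 1 [25T→25T]: ω = 175.0000×25/25 = 175.0000 rpm, dir flips to −; running = −175.0000
Stage 2 [25T→27T]: ω = 175.0000×25/27 = 162.0370 rpm, dir flips to +; running = +162.0370
Stage 3 [45T→45T]: ω = 162.0370×45/45 = 162.0370 rpm, dir flips to −; running = −162.0370
Stage 4 [74T→21T]: ω = 162.0370×74/21 = 570.9877 rpm, dir flips to +; running = +570.9877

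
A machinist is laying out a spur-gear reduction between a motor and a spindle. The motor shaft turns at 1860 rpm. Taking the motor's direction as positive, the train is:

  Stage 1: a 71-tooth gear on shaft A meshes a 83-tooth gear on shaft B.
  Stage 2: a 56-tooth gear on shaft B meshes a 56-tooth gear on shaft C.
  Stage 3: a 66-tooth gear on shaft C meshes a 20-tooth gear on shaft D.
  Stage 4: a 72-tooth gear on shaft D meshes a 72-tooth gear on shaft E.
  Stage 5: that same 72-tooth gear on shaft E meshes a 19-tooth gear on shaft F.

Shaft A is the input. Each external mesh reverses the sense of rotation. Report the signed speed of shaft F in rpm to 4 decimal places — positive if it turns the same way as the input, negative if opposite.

Stage 1 [71T→83T]: ω = 1860.0000×71/83 = 1591.0843 rpm, dir flips to −; running = −1591.0843
Stage 2 [56T→56T]: ω = 1591.0843×56/56 = 1591.0843 rpm, dir flips to +; running = +1591.0843
Stage 3 [66T→20T]: ω = 1591.0843×66/20 = 5250.5783 rpm, dir flips to −; running = −5250.5783
Stage 4 [72T→72T]: ω = 5250.5783×72/72 = 5250.5783 rpm, dir flips to +; running = +5250.5783
Stage 5 [72T→19T]: ω = 5250.5783×72/19 = 19896.9283 rpm, dir flips to −; running = −19896.9283

-19896.9283 rpm (opposite to input, |ω| = 19896.9283 rpm)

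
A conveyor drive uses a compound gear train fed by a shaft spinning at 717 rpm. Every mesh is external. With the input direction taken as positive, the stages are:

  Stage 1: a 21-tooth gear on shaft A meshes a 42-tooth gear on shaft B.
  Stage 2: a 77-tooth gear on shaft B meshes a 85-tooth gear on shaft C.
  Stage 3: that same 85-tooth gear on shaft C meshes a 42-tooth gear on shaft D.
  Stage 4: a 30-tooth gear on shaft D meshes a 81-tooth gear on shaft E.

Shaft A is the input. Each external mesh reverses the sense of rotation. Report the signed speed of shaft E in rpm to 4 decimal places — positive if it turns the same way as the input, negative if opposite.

+243.4259 rpm (same as input, |ω| = 243.4259 rpm)

Stage 1 [21T→42T]: ω = 717.0000×21/42 = 358.5000 rpm, dir flips to −; running = −358.5000
Stage 2 [77T→85T]: ω = 358.5000×77/85 = 324.7588 rpm, dir flips to +; running = +324.7588
Stage 3 [85T→42T]: ω = 324.7588×85/42 = 657.2500 rpm, dir flips to −; running = −657.2500
Stage 4 [30T→81T]: ω = 657.2500×30/81 = 243.4259 rpm, dir flips to +; running = +243.4259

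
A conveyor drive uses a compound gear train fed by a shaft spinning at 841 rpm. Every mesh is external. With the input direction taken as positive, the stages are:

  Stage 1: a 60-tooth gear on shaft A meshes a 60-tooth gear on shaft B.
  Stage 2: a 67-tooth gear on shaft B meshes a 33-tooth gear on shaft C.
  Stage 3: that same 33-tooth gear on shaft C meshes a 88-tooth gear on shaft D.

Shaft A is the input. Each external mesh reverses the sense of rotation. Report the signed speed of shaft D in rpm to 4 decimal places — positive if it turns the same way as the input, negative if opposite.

-640.3068 rpm (opposite to input, |ω| = 640.3068 rpm)

Stage 1 [60T→60T]: ω = 841.0000×60/60 = 841.0000 rpm, dir flips to −; running = −841.0000
Stage 2 [67T→33T]: ω = 841.0000×67/33 = 1707.4848 rpm, dir flips to +; running = +1707.4848
Stage 3 [33T→88T]: ω = 1707.4848×33/88 = 640.3068 rpm, dir flips to −; running = −640.3068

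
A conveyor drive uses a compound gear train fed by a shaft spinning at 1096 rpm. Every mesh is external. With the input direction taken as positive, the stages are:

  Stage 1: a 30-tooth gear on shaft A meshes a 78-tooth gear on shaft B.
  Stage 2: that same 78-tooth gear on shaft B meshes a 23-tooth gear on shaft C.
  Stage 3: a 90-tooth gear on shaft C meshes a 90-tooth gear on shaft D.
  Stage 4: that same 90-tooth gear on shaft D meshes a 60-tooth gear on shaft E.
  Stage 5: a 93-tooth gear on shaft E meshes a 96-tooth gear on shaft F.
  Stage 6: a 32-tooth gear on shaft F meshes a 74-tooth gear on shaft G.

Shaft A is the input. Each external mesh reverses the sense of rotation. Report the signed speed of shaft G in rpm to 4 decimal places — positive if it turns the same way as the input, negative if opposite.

Stage 1 [30T→78T]: ω = 1096.0000×30/78 = 421.5385 rpm, dir flips to −; running = −421.5385
Stage 2 [78T→23T]: ω = 421.5385×78/23 = 1429.5652 rpm, dir flips to +; running = +1429.5652
Stage 3 [90T→90T]: ω = 1429.5652×90/90 = 1429.5652 rpm, dir flips to −; running = −1429.5652
Stage 4 [90T→60T]: ω = 1429.5652×90/60 = 2144.3478 rpm, dir flips to +; running = +2144.3478
Stage 5 [93T→96T]: ω = 2144.3478×93/96 = 2077.3370 rpm, dir flips to −; running = −2077.3370
Stage 6 [32T→74T]: ω = 2077.3370×32/74 = 898.3079 rpm, dir flips to +; running = +898.3079

+898.3079 rpm (same as input, |ω| = 898.3079 rpm)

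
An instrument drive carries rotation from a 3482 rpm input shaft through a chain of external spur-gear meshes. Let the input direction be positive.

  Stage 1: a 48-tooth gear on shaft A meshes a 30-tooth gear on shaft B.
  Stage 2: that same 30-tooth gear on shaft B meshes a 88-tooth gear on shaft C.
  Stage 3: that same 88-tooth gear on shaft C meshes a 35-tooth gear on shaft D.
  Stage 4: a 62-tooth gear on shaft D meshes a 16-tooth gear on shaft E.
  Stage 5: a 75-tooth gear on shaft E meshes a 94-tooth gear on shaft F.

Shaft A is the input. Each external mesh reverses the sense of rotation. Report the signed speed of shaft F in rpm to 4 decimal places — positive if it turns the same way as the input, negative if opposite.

Stage 1 [48T→30T]: ω = 3482.0000×48/30 = 5571.2000 rpm, dir flips to −; running = −5571.2000
Stage 2 [30T→88T]: ω = 5571.2000×30/88 = 1899.2727 rpm, dir flips to +; running = +1899.2727
Stage 3 [88T→35T]: ω = 1899.2727×88/35 = 4775.3143 rpm, dir flips to −; running = −4775.3143
Stage 4 [62T→16T]: ω = 4775.3143×62/16 = 18504.3429 rpm, dir flips to +; running = +18504.3429
Stage 5 [75T→94T]: ω = 18504.3429×75/94 = 14764.1033 rpm, dir flips to −; running = −14764.1033

-14764.1033 rpm (opposite to input, |ω| = 14764.1033 rpm)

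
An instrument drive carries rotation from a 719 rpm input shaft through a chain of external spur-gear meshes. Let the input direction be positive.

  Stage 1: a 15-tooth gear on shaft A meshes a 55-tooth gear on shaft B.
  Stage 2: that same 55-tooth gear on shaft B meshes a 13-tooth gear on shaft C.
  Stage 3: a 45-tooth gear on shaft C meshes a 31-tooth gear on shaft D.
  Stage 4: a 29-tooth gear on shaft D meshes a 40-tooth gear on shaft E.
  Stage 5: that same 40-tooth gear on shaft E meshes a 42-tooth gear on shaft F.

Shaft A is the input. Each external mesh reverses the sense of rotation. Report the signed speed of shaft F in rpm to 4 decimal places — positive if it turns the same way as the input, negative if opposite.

Stage 1 [15T→55T]: ω = 719.0000×15/55 = 196.0909 rpm, dir flips to −; running = −196.0909
Stage 2 [55T→13T]: ω = 196.0909×55/13 = 829.6154 rpm, dir flips to +; running = +829.6154
Stage 3 [45T→31T]: ω = 829.6154×45/31 = 1204.2804 rpm, dir flips to −; running = −1204.2804
Stage 4 [29T→40T]: ω = 1204.2804×29/40 = 873.1033 rpm, dir flips to +; running = +873.1033
Stage 5 [40T→42T]: ω = 873.1033×40/42 = 831.5269 rpm, dir flips to −; running = −831.5269

-831.5269 rpm (opposite to input, |ω| = 831.5269 rpm)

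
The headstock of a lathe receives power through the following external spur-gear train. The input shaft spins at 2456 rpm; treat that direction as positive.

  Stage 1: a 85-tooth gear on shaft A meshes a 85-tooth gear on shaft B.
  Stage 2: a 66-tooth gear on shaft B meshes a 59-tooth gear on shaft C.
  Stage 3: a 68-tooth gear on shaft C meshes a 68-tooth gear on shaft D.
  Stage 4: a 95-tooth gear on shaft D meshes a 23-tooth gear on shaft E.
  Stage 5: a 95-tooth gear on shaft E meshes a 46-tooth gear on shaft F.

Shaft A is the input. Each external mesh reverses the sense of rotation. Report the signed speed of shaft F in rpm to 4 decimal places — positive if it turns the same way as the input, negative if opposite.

-23435.9104 rpm (opposite to input, |ω| = 23435.9104 rpm)

Stage 1 [85T→85T]: ω = 2456.0000×85/85 = 2456.0000 rpm, dir flips to −; running = −2456.0000
Stage 2 [66T→59T]: ω = 2456.0000×66/59 = 2747.3898 rpm, dir flips to +; running = +2747.3898
Stage 3 [68T→68T]: ω = 2747.3898×68/68 = 2747.3898 rpm, dir flips to −; running = −2747.3898
Stage 4 [95T→23T]: ω = 2747.3898×95/23 = 11347.9145 rpm, dir flips to +; running = +11347.9145
Stage 5 [95T→46T]: ω = 11347.9145×95/46 = 23435.9104 rpm, dir flips to −; running = −23435.9104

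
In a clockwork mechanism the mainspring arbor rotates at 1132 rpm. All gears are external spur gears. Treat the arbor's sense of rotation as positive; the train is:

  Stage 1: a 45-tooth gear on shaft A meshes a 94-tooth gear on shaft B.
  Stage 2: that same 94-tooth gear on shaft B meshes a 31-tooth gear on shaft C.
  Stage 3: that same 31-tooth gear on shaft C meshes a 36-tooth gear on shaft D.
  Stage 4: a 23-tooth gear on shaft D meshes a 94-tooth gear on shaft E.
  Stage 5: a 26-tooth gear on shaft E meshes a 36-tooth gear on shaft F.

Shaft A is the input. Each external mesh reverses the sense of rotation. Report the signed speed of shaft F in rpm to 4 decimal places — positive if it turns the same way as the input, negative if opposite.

-250.0502 rpm (opposite to input, |ω| = 250.0502 rpm)

Stage 1 [45T→94T]: ω = 1132.0000×45/94 = 541.9149 rpm, dir flips to −; running = −541.9149
Stage 2 [94T→31T]: ω = 541.9149×94/31 = 1643.2258 rpm, dir flips to +; running = +1643.2258
Stage 3 [31T→36T]: ω = 1643.2258×31/36 = 1415.0000 rpm, dir flips to −; running = −1415.0000
Stage 4 [23T→94T]: ω = 1415.0000×23/94 = 346.2234 rpm, dir flips to +; running = +346.2234
Stage 5 [26T→36T]: ω = 346.2234×26/36 = 250.0502 rpm, dir flips to −; running = −250.0502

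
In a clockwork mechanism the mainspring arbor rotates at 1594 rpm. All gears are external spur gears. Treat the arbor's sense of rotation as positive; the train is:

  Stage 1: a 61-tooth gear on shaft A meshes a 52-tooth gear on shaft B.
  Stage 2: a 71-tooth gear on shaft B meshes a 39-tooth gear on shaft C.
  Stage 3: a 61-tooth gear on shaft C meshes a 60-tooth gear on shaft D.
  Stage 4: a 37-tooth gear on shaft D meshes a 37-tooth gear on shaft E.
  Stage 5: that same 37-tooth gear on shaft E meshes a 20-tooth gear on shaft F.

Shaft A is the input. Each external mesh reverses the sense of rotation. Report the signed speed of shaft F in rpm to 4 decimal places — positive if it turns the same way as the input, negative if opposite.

Stage 1 [61T→52T]: ω = 1594.0000×61/52 = 1869.8846 rpm, dir flips to −; running = −1869.8846
Stage 2 [71T→39T]: ω = 1869.8846×71/39 = 3404.1489 rpm, dir flips to +; running = +3404.1489
Stage 3 [61T→60T]: ω = 3404.1489×61/60 = 3460.8847 rpm, dir flips to −; running = −3460.8847
Stage 4 [37T→37T]: ω = 3460.8847×37/37 = 3460.8847 rpm, dir flips to +; running = +3460.8847
Stage 5 [37T→20T]: ω = 3460.8847×37/20 = 6402.6368 rpm, dir flips to −; running = −6402.6368

-6402.6368 rpm (opposite to input, |ω| = 6402.6368 rpm)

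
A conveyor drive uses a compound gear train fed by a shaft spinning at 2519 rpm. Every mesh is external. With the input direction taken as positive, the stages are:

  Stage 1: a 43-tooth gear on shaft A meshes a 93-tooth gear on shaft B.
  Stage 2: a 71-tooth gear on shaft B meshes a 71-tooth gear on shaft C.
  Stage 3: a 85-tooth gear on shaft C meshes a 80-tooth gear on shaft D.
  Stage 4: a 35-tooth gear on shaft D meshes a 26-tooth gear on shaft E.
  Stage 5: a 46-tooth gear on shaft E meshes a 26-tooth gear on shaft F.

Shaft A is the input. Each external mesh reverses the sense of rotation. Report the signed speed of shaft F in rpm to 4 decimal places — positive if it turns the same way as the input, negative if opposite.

-2947.2827 rpm (opposite to input, |ω| = 2947.2827 rpm)

Stage 1 [43T→93T]: ω = 2519.0000×43/93 = 1164.6989 rpm, dir flips to −; running = −1164.6989
Stage 2 [71T→71T]: ω = 1164.6989×71/71 = 1164.6989 rpm, dir flips to +; running = +1164.6989
Stage 3 [85T→80T]: ω = 1164.6989×85/80 = 1237.4926 rpm, dir flips to −; running = −1237.4926
Stage 4 [35T→26T]: ω = 1237.4926×35/26 = 1665.8554 rpm, dir flips to +; running = +1665.8554
Stage 5 [46T→26T]: ω = 1665.8554×46/26 = 2947.2827 rpm, dir flips to −; running = −2947.2827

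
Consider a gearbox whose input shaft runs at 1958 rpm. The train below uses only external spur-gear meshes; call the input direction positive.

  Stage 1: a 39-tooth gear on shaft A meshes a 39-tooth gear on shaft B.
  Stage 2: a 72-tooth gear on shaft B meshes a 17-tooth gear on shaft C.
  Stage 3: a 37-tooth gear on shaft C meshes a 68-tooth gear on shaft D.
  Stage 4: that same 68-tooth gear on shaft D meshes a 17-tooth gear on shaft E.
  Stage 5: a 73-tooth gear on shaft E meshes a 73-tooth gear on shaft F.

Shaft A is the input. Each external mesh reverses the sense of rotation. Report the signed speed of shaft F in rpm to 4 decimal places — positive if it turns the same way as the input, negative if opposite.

Stage 1 [39T→39T]: ω = 1958.0000×39/39 = 1958.0000 rpm, dir flips to −; running = −1958.0000
Stage 2 [72T→17T]: ω = 1958.0000×72/17 = 8292.7059 rpm, dir flips to +; running = +8292.7059
Stage 3 [37T→68T]: ω = 8292.7059×37/68 = 4512.2076 rpm, dir flips to −; running = −4512.2076
Stage 4 [68T→17T]: ω = 4512.2076×68/17 = 18048.8304 rpm, dir flips to +; running = +18048.8304
Stage 5 [73T→73T]: ω = 18048.8304×73/73 = 18048.8304 rpm, dir flips to −; running = −18048.8304

-18048.8304 rpm (opposite to input, |ω| = 18048.8304 rpm)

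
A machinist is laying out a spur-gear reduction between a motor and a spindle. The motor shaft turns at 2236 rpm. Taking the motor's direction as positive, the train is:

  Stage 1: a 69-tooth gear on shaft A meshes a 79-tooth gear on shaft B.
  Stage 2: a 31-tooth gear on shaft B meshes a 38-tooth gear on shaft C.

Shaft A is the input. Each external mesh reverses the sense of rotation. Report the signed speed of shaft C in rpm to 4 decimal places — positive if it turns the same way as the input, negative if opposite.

Stage 1 [69T→79T]: ω = 2236.0000×69/79 = 1952.9620 rpm, dir flips to −; running = −1952.9620
Stage 2 [31T→38T]: ω = 1952.9620×31/38 = 1593.2059 rpm, dir flips to +; running = +1593.2059

+1593.2059 rpm (same as input, |ω| = 1593.2059 rpm)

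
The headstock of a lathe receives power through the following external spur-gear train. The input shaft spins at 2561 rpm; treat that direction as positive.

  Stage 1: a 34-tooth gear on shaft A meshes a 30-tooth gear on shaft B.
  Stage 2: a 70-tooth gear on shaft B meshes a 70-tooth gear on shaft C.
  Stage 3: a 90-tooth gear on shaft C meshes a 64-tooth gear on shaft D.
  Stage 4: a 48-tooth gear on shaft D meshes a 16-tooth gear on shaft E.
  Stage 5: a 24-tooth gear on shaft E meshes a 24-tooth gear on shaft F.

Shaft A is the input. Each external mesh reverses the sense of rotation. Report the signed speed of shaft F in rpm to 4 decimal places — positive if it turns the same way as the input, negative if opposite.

-12244.7812 rpm (opposite to input, |ω| = 12244.7812 rpm)

Stage 1 [34T→30T]: ω = 2561.0000×34/30 = 2902.4667 rpm, dir flips to −; running = −2902.4667
Stage 2 [70T→70T]: ω = 2902.4667×70/70 = 2902.4667 rpm, dir flips to +; running = +2902.4667
Stage 3 [90T→64T]: ω = 2902.4667×90/64 = 4081.5938 rpm, dir flips to −; running = −4081.5938
Stage 4 [48T→16T]: ω = 4081.5938×48/16 = 12244.7812 rpm, dir flips to +; running = +12244.7812
Stage 5 [24T→24T]: ω = 12244.7812×24/24 = 12244.7812 rpm, dir flips to −; running = −12244.7812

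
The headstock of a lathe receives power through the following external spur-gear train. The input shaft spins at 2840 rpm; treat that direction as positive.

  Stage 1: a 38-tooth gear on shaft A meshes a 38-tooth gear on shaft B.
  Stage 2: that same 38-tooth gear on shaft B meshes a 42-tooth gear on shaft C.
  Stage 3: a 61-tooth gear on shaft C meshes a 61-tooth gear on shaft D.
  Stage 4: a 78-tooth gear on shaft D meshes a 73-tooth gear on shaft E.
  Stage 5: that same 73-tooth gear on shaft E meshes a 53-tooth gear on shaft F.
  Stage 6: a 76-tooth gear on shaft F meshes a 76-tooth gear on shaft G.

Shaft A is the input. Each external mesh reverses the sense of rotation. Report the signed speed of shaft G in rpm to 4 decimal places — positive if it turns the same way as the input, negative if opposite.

Stage 1 [38T→38T]: ω = 2840.0000×38/38 = 2840.0000 rpm, dir flips to −; running = −2840.0000
Stage 2 [38T→42T]: ω = 2840.0000×38/42 = 2569.5238 rpm, dir flips to +; running = +2569.5238
Stage 3 [61T→61T]: ω = 2569.5238×61/61 = 2569.5238 rpm, dir flips to −; running = −2569.5238
Stage 4 [78T→73T]: ω = 2569.5238×78/73 = 2745.5186 rpm, dir flips to +; running = +2745.5186
Stage 5 [73T→53T]: ω = 2745.5186×73/53 = 3781.5633 rpm, dir flips to −; running = −3781.5633
Stage 6 [76T→76T]: ω = 3781.5633×76/76 = 3781.5633 rpm, dir flips to +; running = +3781.5633

+3781.5633 rpm (same as input, |ω| = 3781.5633 rpm)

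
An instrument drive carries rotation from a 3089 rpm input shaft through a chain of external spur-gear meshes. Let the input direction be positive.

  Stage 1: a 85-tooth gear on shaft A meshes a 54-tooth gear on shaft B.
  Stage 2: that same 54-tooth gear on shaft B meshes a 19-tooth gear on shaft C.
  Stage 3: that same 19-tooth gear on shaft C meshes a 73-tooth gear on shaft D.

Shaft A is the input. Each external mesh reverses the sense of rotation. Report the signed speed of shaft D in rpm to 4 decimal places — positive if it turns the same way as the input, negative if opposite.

Stage 1 [85T→54T]: ω = 3089.0000×85/54 = 4862.3148 rpm, dir flips to −; running = −4862.3148
Stage 2 [54T→19T]: ω = 4862.3148×54/19 = 13819.2105 rpm, dir flips to +; running = +13819.2105
Stage 3 [19T→73T]: ω = 13819.2105×19/73 = 3596.7808 rpm, dir flips to −; running = −3596.7808

-3596.7808 rpm (opposite to input, |ω| = 3596.7808 rpm)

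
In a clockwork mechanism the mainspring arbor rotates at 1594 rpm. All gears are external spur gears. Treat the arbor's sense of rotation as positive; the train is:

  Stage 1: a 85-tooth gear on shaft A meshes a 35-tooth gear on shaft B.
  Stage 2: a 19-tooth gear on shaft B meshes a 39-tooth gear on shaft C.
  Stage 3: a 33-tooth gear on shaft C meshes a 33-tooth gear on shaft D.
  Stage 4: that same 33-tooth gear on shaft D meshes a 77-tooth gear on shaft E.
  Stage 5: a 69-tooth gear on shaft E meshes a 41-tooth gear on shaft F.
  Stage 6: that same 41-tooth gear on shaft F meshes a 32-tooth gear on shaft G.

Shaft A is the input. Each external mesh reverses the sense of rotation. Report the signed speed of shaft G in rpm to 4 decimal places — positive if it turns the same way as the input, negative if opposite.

+1742.8119 rpm (same as input, |ω| = 1742.8119 rpm)

Stage 1 [85T→35T]: ω = 1594.0000×85/35 = 3871.1429 rpm, dir flips to −; running = −3871.1429
Stage 2 [19T→39T]: ω = 3871.1429×19/39 = 1885.9414 rpm, dir flips to +; running = +1885.9414
Stage 3 [33T→33T]: ω = 1885.9414×33/33 = 1885.9414 rpm, dir flips to −; running = −1885.9414
Stage 4 [33T→77T]: ω = 1885.9414×33/77 = 808.2606 rpm, dir flips to +; running = +808.2606
Stage 5 [69T→41T]: ω = 808.2606×69/41 = 1360.2434 rpm, dir flips to −; running = −1360.2434
Stage 6 [41T→32T]: ω = 1360.2434×41/32 = 1742.8119 rpm, dir flips to +; running = +1742.8119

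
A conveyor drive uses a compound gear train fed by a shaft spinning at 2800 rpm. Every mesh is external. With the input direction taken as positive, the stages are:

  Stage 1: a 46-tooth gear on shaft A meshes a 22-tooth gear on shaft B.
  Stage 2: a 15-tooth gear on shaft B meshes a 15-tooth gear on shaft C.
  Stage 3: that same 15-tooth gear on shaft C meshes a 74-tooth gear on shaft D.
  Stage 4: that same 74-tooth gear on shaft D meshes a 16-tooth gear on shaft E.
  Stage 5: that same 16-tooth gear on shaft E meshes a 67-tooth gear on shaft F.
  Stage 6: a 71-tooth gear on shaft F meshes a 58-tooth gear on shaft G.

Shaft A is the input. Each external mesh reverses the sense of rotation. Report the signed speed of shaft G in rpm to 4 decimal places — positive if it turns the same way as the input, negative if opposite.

+1604.5010 rpm (same as input, |ω| = 1604.5010 rpm)

Stage 1 [46T→22T]: ω = 2800.0000×46/22 = 5854.5455 rpm, dir flips to −; running = −5854.5455
Stage 2 [15T→15T]: ω = 5854.5455×15/15 = 5854.5455 rpm, dir flips to +; running = +5854.5455
Stage 3 [15T→74T]: ω = 5854.5455×15/74 = 1186.7322 rpm, dir flips to −; running = −1186.7322
Stage 4 [74T→16T]: ω = 1186.7322×74/16 = 5488.6364 rpm, dir flips to +; running = +5488.6364
Stage 5 [16T→67T]: ω = 5488.6364×16/67 = 1310.7191 rpm, dir flips to −; running = −1310.7191
Stage 6 [71T→58T]: ω = 1310.7191×71/58 = 1604.5010 rpm, dir flips to +; running = +1604.5010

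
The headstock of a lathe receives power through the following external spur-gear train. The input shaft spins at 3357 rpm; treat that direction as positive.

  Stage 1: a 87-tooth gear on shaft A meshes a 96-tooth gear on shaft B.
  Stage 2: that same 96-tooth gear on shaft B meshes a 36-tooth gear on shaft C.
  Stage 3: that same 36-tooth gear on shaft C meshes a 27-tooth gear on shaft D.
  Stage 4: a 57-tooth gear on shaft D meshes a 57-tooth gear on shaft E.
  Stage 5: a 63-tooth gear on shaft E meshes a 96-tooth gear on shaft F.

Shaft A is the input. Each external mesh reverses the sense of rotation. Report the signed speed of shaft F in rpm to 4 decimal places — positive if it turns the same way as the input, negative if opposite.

-7098.6562 rpm (opposite to input, |ω| = 7098.6562 rpm)

Stage 1 [87T→96T]: ω = 3357.0000×87/96 = 3042.2812 rpm, dir flips to −; running = −3042.2812
Stage 2 [96T→36T]: ω = 3042.2812×96/36 = 8112.7500 rpm, dir flips to +; running = +8112.7500
Stage 3 [36T→27T]: ω = 8112.7500×36/27 = 10817.0000 rpm, dir flips to −; running = −10817.0000
Stage 4 [57T→57T]: ω = 10817.0000×57/57 = 10817.0000 rpm, dir flips to +; running = +10817.0000
Stage 5 [63T→96T]: ω = 10817.0000×63/96 = 7098.6562 rpm, dir flips to −; running = −7098.6562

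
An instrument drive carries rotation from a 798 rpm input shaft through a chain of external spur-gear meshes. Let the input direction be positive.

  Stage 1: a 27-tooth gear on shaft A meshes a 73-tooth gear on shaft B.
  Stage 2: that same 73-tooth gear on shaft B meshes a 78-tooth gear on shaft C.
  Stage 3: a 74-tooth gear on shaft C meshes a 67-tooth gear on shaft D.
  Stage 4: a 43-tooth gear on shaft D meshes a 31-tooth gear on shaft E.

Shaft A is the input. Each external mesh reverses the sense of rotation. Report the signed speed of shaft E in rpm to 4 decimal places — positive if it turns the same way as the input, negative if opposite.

+423.1903 rpm (same as input, |ω| = 423.1903 rpm)

Stage 1 [27T→73T]: ω = 798.0000×27/73 = 295.1507 rpm, dir flips to −; running = −295.1507
Stage 2 [73T→78T]: ω = 295.1507×73/78 = 276.2308 rpm, dir flips to +; running = +276.2308
Stage 3 [74T→67T]: ω = 276.2308×74/67 = 305.0907 rpm, dir flips to −; running = −305.0907
Stage 4 [43T→31T]: ω = 305.0907×43/31 = 423.1903 rpm, dir flips to +; running = +423.1903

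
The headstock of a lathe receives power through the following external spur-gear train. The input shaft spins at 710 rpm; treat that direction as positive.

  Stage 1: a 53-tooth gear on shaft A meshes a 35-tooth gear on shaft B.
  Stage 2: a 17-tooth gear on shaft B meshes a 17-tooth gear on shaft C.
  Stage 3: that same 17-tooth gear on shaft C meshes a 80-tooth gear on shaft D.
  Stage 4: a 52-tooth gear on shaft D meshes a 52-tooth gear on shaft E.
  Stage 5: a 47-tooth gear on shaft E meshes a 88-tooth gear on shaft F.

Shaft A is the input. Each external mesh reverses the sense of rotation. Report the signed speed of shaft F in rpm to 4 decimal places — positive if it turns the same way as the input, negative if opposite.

Stage 1 [53T→35T]: ω = 710.0000×53/35 = 1075.1429 rpm, dir flips to −; running = −1075.1429
Stage 2 [17T→17T]: ω = 1075.1429×17/17 = 1075.1429 rpm, dir flips to +; running = +1075.1429
Stage 3 [17T→80T]: ω = 1075.1429×17/80 = 228.4679 rpm, dir flips to −; running = −228.4679
Stage 4 [52T→52T]: ω = 228.4679×52/52 = 228.4679 rpm, dir flips to +; running = +228.4679
Stage 5 [47T→88T]: ω = 228.4679×47/88 = 122.0226 rpm, dir flips to −; running = −122.0226

-122.0226 rpm (opposite to input, |ω| = 122.0226 rpm)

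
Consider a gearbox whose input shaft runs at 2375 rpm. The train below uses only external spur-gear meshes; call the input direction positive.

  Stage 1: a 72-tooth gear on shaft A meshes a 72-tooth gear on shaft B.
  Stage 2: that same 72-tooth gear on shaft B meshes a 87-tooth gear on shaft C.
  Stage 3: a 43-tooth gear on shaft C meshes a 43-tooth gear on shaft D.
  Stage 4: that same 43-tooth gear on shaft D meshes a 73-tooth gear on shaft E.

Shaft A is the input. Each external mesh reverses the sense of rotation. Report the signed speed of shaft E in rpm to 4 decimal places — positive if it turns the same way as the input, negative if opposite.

Stage 1 [72T→72T]: ω = 2375.0000×72/72 = 2375.0000 rpm, dir flips to −; running = −2375.0000
Stage 2 [72T→87T]: ω = 2375.0000×72/87 = 1965.5172 rpm, dir flips to +; running = +1965.5172
Stage 3 [43T→43T]: ω = 1965.5172×43/43 = 1965.5172 rpm, dir flips to −; running = −1965.5172
Stage 4 [43T→73T]: ω = 1965.5172×43/73 = 1157.7704 rpm, dir flips to +; running = +1157.7704

+1157.7704 rpm (same as input, |ω| = 1157.7704 rpm)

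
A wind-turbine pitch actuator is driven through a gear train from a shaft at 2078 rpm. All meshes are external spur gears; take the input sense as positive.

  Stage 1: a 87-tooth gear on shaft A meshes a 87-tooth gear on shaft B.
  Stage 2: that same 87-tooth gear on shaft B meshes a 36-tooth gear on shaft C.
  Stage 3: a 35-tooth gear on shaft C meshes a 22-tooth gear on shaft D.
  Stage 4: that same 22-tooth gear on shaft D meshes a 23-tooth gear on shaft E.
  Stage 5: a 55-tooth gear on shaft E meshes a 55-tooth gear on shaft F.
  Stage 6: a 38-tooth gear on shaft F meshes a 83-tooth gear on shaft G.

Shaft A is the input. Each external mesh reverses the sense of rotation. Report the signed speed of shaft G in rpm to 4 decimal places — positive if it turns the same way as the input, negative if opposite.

Stage 1 [87T→87T]: ω = 2078.0000×87/87 = 2078.0000 rpm, dir flips to −; running = −2078.0000
Stage 2 [87T→36T]: ω = 2078.0000×87/36 = 5021.8333 rpm, dir flips to +; running = +5021.8333
Stage 3 [35T→22T]: ω = 5021.8333×35/22 = 7989.2803 rpm, dir flips to −; running = −7989.2803
Stage 4 [22T→23T]: ω = 7989.2803×22/23 = 7641.9203 rpm, dir flips to +; running = +7641.9203
Stage 5 [55T→55T]: ω = 7641.9203×55/55 = 7641.9203 rpm, dir flips to −; running = −7641.9203
Stage 6 [38T→83T]: ω = 7641.9203×38/83 = 3498.7105 rpm, dir flips to +; running = +3498.7105

+3498.7105 rpm (same as input, |ω| = 3498.7105 rpm)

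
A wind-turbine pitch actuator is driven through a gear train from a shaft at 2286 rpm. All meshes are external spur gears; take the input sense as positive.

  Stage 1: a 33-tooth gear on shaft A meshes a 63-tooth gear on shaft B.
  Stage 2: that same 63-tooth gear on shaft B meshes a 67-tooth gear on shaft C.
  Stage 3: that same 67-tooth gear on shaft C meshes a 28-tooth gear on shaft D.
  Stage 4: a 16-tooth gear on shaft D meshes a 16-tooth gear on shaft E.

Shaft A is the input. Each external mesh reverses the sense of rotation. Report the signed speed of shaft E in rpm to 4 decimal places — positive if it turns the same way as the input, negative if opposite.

Stage 1 [33T→63T]: ω = 2286.0000×33/63 = 1197.4286 rpm, dir flips to −; running = −1197.4286
Stage 2 [63T→67T]: ω = 1197.4286×63/67 = 1125.9403 rpm, dir flips to +; running = +1125.9403
Stage 3 [67T→28T]: ω = 1125.9403×67/28 = 2694.2143 rpm, dir flips to −; running = −2694.2143
Stage 4 [16T→16T]: ω = 2694.2143×16/16 = 2694.2143 rpm, dir flips to +; running = +2694.2143

+2694.2143 rpm (same as input, |ω| = 2694.2143 rpm)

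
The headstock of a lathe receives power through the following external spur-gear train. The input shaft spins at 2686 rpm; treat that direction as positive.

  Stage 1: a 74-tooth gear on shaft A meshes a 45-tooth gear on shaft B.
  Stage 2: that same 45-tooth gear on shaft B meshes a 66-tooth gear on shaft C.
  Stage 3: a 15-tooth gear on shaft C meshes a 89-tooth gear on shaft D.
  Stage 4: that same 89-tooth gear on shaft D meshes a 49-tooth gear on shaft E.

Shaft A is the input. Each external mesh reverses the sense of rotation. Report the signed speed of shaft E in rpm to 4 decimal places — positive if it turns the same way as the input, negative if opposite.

+921.9109 rpm (same as input, |ω| = 921.9109 rpm)

Stage 1 [74T→45T]: ω = 2686.0000×74/45 = 4416.9778 rpm, dir flips to −; running = −4416.9778
Stage 2 [45T→66T]: ω = 4416.9778×45/66 = 3011.5758 rpm, dir flips to +; running = +3011.5758
Stage 3 [15T→89T]: ω = 3011.5758×15/89 = 507.5689 rpm, dir flips to −; running = −507.5689
Stage 4 [89T→49T]: ω = 507.5689×89/49 = 921.9109 rpm, dir flips to +; running = +921.9109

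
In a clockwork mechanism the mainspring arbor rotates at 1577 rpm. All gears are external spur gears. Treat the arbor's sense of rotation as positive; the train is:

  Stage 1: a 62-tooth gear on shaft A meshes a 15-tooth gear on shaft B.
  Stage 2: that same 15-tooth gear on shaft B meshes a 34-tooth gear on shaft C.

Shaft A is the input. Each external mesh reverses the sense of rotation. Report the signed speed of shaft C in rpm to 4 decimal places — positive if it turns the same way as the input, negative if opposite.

+2875.7059 rpm (same as input, |ω| = 2875.7059 rpm)

Stage 1 [62T→15T]: ω = 1577.0000×62/15 = 6518.2667 rpm, dir flips to −; running = −6518.2667
Stage 2 [15T→34T]: ω = 6518.2667×15/34 = 2875.7059 rpm, dir flips to +; running = +2875.7059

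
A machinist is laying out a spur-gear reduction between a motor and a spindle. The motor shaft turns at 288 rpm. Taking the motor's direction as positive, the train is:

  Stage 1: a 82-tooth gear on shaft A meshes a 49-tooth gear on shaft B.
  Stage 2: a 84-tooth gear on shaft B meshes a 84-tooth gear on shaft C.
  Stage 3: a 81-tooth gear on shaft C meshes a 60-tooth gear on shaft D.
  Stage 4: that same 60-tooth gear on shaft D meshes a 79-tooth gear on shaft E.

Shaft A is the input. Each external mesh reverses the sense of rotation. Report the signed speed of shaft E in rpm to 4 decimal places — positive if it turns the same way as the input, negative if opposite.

Stage 1 [82T→49T]: ω = 288.0000×82/49 = 481.9592 rpm, dir flips to −; running = −481.9592
Stage 2 [84T→84T]: ω = 481.9592×84/84 = 481.9592 rpm, dir flips to +; running = +481.9592
Stage 3 [81T→60T]: ω = 481.9592×81/60 = 650.6449 rpm, dir flips to −; running = −650.6449
Stage 4 [60T→79T]: ω = 650.6449×60/79 = 494.1607 rpm, dir flips to +; running = +494.1607

+494.1607 rpm (same as input, |ω| = 494.1607 rpm)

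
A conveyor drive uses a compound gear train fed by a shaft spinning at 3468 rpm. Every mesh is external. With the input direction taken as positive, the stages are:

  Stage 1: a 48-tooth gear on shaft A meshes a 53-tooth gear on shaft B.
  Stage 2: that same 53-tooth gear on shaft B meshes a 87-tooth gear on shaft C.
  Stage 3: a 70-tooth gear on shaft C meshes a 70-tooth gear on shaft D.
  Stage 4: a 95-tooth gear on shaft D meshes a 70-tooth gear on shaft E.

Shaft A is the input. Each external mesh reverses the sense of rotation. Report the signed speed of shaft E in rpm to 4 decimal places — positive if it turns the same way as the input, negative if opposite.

+2596.7291 rpm (same as input, |ω| = 2596.7291 rpm)

Stage 1 [48T→53T]: ω = 3468.0000×48/53 = 3140.8302 rpm, dir flips to −; running = −3140.8302
Stage 2 [53T→87T]: ω = 3140.8302×53/87 = 1913.3793 rpm, dir flips to +; running = +1913.3793
Stage 3 [70T→70T]: ω = 1913.3793×70/70 = 1913.3793 rpm, dir flips to −; running = −1913.3793
Stage 4 [95T→70T]: ω = 1913.3793×95/70 = 2596.7291 rpm, dir flips to +; running = +2596.7291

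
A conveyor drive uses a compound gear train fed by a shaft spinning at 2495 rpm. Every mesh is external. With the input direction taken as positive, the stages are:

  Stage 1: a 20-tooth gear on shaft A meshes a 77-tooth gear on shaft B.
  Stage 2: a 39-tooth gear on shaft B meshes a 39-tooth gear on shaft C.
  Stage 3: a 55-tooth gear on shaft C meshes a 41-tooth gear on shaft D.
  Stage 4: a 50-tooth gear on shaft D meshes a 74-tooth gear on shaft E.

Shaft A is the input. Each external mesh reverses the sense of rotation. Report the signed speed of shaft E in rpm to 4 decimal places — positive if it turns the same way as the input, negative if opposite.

Stage 1 [20T→77T]: ω = 2495.0000×20/77 = 648.0519 rpm, dir flips to −; running = −648.0519
Stage 2 [39T→39T]: ω = 648.0519×39/39 = 648.0519 rpm, dir flips to +; running = +648.0519
Stage 3 [55T→41T]: ω = 648.0519×55/41 = 869.3380 rpm, dir flips to −; running = −869.3380
Stage 4 [50T→74T]: ω = 869.3380×50/74 = 587.3905 rpm, dir flips to +; running = +587.3905

+587.3905 rpm (same as input, |ω| = 587.3905 rpm)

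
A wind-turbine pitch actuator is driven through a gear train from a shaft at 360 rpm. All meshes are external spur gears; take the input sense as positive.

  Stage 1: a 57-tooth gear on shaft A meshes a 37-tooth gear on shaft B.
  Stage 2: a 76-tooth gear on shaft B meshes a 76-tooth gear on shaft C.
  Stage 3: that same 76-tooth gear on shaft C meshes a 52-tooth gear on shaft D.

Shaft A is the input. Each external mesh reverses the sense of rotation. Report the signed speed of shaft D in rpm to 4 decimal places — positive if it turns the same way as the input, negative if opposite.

-810.5613 rpm (opposite to input, |ω| = 810.5613 rpm)

Stage 1 [57T→37T]: ω = 360.0000×57/37 = 554.5946 rpm, dir flips to −; running = −554.5946
Stage 2 [76T→76T]: ω = 554.5946×76/76 = 554.5946 rpm, dir flips to +; running = +554.5946
Stage 3 [76T→52T]: ω = 554.5946×76/52 = 810.5613 rpm, dir flips to −; running = −810.5613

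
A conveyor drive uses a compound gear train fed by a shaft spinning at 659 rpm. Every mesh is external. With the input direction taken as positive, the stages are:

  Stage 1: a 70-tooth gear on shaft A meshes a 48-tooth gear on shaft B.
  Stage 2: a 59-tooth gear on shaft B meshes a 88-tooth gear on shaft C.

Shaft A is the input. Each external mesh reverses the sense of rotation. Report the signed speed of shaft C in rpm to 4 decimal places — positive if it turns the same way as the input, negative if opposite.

Stage 1 [70T→48T]: ω = 659.0000×70/48 = 961.0417 rpm, dir flips to −; running = −961.0417
Stage 2 [59T→88T]: ω = 961.0417×59/88 = 644.3348 rpm, dir flips to +; running = +644.3348

+644.3348 rpm (same as input, |ω| = 644.3348 rpm)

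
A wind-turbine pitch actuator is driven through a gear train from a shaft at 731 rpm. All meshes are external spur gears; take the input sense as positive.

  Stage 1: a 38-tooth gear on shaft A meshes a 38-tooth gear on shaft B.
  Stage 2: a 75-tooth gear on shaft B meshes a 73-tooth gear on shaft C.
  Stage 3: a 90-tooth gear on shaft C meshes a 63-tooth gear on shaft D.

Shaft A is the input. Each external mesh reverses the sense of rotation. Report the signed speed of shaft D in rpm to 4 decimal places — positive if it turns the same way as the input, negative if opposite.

Stage 1 [38T→38T]: ω = 731.0000×38/38 = 731.0000 rpm, dir flips to −; running = −731.0000
Stage 2 [75T→73T]: ω = 731.0000×75/73 = 751.0274 rpm, dir flips to +; running = +751.0274
Stage 3 [90T→63T]: ω = 751.0274×90/63 = 1072.8963 rpm, dir flips to −; running = −1072.8963

-1072.8963 rpm (opposite to input, |ω| = 1072.8963 rpm)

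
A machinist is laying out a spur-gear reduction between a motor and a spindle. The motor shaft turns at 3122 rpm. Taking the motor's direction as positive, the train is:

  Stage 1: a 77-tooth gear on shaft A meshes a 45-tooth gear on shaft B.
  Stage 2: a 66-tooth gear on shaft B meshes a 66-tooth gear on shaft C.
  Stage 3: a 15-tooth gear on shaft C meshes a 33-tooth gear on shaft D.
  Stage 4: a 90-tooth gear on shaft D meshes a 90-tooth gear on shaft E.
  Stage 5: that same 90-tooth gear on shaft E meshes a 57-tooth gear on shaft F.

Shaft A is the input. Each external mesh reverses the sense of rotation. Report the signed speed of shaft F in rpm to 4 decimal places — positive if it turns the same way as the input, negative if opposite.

-3834.0351 rpm (opposite to input, |ω| = 3834.0351 rpm)

Stage 1 [77T→45T]: ω = 3122.0000×77/45 = 5342.0889 rpm, dir flips to −; running = −5342.0889
Stage 2 [66T→66T]: ω = 5342.0889×66/66 = 5342.0889 rpm, dir flips to +; running = +5342.0889
Stage 3 [15T→33T]: ω = 5342.0889×15/33 = 2428.2222 rpm, dir flips to −; running = −2428.2222
Stage 4 [90T→90T]: ω = 2428.2222×90/90 = 2428.2222 rpm, dir flips to +; running = +2428.2222
Stage 5 [90T→57T]: ω = 2428.2222×90/57 = 3834.0351 rpm, dir flips to −; running = −3834.0351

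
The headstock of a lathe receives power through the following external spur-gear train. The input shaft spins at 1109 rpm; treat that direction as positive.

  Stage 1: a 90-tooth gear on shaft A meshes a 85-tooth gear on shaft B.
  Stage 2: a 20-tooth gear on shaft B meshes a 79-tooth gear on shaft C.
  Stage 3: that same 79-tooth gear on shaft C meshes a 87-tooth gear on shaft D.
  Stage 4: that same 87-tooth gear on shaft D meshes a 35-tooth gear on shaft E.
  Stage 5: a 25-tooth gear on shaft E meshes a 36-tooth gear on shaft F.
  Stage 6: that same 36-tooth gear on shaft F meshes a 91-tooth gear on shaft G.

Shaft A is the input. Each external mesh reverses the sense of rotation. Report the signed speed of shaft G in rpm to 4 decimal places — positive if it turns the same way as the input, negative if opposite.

Stage 1 [90T→85T]: ω = 1109.0000×90/85 = 1174.2353 rpm, dir flips to −; running = −1174.2353
Stage 2 [20T→79T]: ω = 1174.2353×20/79 = 297.2748 rpm, dir flips to +; running = +297.2748
Stage 3 [79T→87T]: ω = 297.2748×79/87 = 269.9391 rpm, dir flips to −; running = −269.9391
Stage 4 [87T→35T]: ω = 269.9391×87/35 = 670.9916 rpm, dir flips to +; running = +670.9916
Stage 5 [25T→36T]: ω = 670.9916×25/36 = 465.9664 rpm, dir flips to −; running = −465.9664
Stage 6 [36T→91T]: ω = 465.9664×36/91 = 184.3384 rpm, dir flips to +; running = +184.3384

+184.3384 rpm (same as input, |ω| = 184.3384 rpm)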